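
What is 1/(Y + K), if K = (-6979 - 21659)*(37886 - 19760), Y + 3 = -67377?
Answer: -1/519159768 ≈ -1.9262e-9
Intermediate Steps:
Y = -67380 (Y = -3 - 67377 = -67380)
K = -519092388 (K = -28638*18126 = -519092388)
1/(Y + K) = 1/(-67380 - 519092388) = 1/(-519159768) = -1/519159768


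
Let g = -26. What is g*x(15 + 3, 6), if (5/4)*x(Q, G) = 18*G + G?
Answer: -11856/5 ≈ -2371.2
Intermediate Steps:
x(Q, G) = 76*G/5 (x(Q, G) = 4*(18*G + G)/5 = 4*(19*G)/5 = 76*G/5)
g*x(15 + 3, 6) = -1976*6/5 = -26*456/5 = -11856/5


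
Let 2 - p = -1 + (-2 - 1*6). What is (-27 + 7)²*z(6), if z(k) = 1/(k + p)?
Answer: 400/17 ≈ 23.529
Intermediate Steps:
p = 11 (p = 2 - (-1 + (-2 - 1*6)) = 2 - (-1 + (-2 - 6)) = 2 - (-1 - 8) = 2 - 1*(-9) = 2 + 9 = 11)
z(k) = 1/(11 + k) (z(k) = 1/(k + 11) = 1/(11 + k))
(-27 + 7)²*z(6) = (-27 + 7)²/(11 + 6) = (-20)²/17 = 400*(1/17) = 400/17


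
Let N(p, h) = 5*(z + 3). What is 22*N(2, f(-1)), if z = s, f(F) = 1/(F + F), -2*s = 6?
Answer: 0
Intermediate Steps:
s = -3 (s = -½*6 = -3)
f(F) = 1/(2*F)
z = -3
N(p, h) = 0 (N(p, h) = 5*(-3 + 3) = 5*0 = 0)
22*N(2, f(-1)) = 22*0 = 0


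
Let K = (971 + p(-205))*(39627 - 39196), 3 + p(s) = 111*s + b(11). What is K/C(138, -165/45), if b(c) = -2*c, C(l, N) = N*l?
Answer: 9399679/506 ≈ 18576.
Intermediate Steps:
p(s) = -25 + 111*s (p(s) = -3 + (111*s - 2*11) = -3 + (111*s - 22) = -3 + (-22 + 111*s) = -25 + 111*s)
K = -9399679 (K = (971 + (-25 + 111*(-205)))*(39627 - 39196) = (971 + (-25 - 22755))*431 = (971 - 22780)*431 = -21809*431 = -9399679)
K/C(138, -165/45) = -9399679/(-165/45*138) = -9399679/(-165*1/45*138) = -9399679/((-11/3*138)) = -9399679/(-506) = -9399679*(-1/506) = 9399679/506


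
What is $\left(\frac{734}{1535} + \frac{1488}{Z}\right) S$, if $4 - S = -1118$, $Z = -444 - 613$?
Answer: $- \frac{1692247524}{1622495} \approx -1043.0$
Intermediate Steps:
$Z = -1057$ ($Z = -444 - 613 = -1057$)
$S = 1122$ ($S = 4 - -1118 = 4 + 1118 = 1122$)
$\left(\frac{734}{1535} + \frac{1488}{Z}\right) S = \left(\frac{734}{1535} + \frac{1488}{-1057}\right) 1122 = \left(734 \cdot \frac{1}{1535} + 1488 \left(- \frac{1}{1057}\right)\right) 1122 = \left(\frac{734}{1535} - \frac{1488}{1057}\right) 1122 = \left(- \frac{1508242}{1622495}\right) 1122 = - \frac{1692247524}{1622495}$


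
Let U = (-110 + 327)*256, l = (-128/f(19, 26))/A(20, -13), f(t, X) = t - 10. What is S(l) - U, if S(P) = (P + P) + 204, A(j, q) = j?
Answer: -2490724/45 ≈ -55349.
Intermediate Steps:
f(t, X) = -10 + t
l = -32/45 (l = -128/(-10 + 19)/20 = -128/9*(1/20) = -128*1/9*(1/20) = -128/9*1/20 = -32/45 ≈ -0.71111)
S(P) = 204 + 2*P (S(P) = 2*P + 204 = 204 + 2*P)
U = 55552 (U = 217*256 = 55552)
S(l) - U = (204 + 2*(-32/45)) - 1*55552 = (204 - 64/45) - 55552 = 9116/45 - 55552 = -2490724/45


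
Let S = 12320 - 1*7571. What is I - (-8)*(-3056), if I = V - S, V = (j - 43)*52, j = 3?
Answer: -31277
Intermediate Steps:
S = 4749 (S = 12320 - 7571 = 4749)
V = -2080 (V = (3 - 43)*52 = -40*52 = -2080)
I = -6829 (I = -2080 - 1*4749 = -2080 - 4749 = -6829)
I - (-8)*(-3056) = -6829 - (-8)*(-3056) = -6829 - 1*24448 = -6829 - 24448 = -31277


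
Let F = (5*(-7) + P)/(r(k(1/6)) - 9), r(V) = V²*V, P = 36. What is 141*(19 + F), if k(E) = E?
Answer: 5174841/1943 ≈ 2663.3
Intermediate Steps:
r(V) = V³
F = -216/1943 (F = (5*(-7) + 36)/((1/6)³ - 9) = (-35 + 36)/((1*(⅙))³ - 9) = 1/((⅙)³ - 9) = 1/(1/216 - 9) = 1/(-1943/216) = 1*(-216/1943) = -216/1943 ≈ -0.11117)
141*(19 + F) = 141*(19 - 216/1943) = 141*(36701/1943) = 5174841/1943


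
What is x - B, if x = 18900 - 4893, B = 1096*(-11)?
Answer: 26063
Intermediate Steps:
B = -12056
x = 14007
x - B = 14007 - 1*(-12056) = 14007 + 12056 = 26063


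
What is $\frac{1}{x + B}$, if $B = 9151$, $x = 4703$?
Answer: $\frac{1}{13854} \approx 7.2181 \cdot 10^{-5}$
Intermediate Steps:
$\frac{1}{x + B} = \frac{1}{4703 + 9151} = \frac{1}{13854}$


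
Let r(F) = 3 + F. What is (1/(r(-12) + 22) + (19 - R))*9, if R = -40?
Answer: 6912/13 ≈ 531.69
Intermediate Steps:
(1/(r(-12) + 22) + (19 - R))*9 = (1/((3 - 12) + 22) + (19 - 1*(-40)))*9 = (1/(-9 + 22) + (19 + 40))*9 = (1/13 + 59)*9 = (768/13)*9 = 6912/13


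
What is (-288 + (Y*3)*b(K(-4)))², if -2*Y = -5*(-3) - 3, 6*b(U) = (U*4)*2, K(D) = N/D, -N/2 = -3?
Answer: 63504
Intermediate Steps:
N = 6 (N = -2*(-3) = 6)
K(D) = 6/D
b(U) = 4*U/3 (b(U) = ((U*4)*2)/6 = ((4*U)*2)/6 = (8*U)/6 = 4*U/3)
Y = -6 (Y = -(-5*(-3) - 3)/2 = -(15 - 3)/2 = -½*12 = -6)
(-288 + (Y*3)*b(K(-4)))² = (-288 + (-6*3)*(4*(6/(-4))/3))² = (-288 - 24*6*(-¼))² = (-288 - 24*(-3)/2)² = (-288 - 18*(-2))² = (-288 + 36)² = (-252)² = 63504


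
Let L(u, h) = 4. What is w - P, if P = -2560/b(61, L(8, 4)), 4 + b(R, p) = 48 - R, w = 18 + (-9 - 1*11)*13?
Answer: -6674/17 ≈ -392.59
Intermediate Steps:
w = -242 (w = 18 + (-9 - 11)*13 = 18 - 20*13 = 18 - 260 = -242)
b(R, p) = 44 - R (b(R, p) = -4 + (48 - R) = 44 - R)
P = 2560/17 (P = -2560/(44 - 1*61) = -2560/(44 - 61) = -2560/(-17) = -2560*(-1)/17 = -1*(-2560/17) = 2560/17 ≈ 150.59)
w - P = -242 - 1*2560/17 = -242 - 2560/17 = -6674/17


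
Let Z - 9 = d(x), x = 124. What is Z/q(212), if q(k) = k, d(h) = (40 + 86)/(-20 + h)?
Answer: 531/11024 ≈ 0.048168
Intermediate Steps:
d(h) = 126/(-20 + h)
Z = 531/52 (Z = 9 + 126/(-20 + 124) = 9 + 126/104 = 9 + 126*(1/104) = 9 + 63/52 = 531/52 ≈ 10.212)
Z/q(212) = (531/52)/212 = (531/52)*(1/212) = 531/11024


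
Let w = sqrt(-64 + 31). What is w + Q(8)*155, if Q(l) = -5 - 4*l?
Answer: -5735 + I*sqrt(33) ≈ -5735.0 + 5.7446*I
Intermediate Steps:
w = I*sqrt(33) (w = sqrt(-33) = I*sqrt(33) ≈ 5.7446*I)
w + Q(8)*155 = I*sqrt(33) + (-5 - 4*8)*155 = I*sqrt(33) + (-5 - 32)*155 = I*sqrt(33) - 37*155 = I*sqrt(33) - 5735 = -5735 + I*sqrt(33)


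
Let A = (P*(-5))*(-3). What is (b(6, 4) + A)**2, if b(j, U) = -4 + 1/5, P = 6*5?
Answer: 4977361/25 ≈ 1.9909e+5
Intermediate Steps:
P = 30
b(j, U) = -19/5 (b(j, U) = -4 + 1/5 = -19/5)
A = 450 (A = (30*(-5))*(-3) = -150*(-3) = 450)
(b(6, 4) + A)**2 = (-19/5 + 450)**2 = (2231/5)**2 = 4977361/25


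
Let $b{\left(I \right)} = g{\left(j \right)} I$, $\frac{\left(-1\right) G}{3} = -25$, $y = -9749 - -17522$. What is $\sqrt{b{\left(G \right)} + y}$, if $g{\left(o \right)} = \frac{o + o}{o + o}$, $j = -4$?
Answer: $6 \sqrt{218} \approx 88.589$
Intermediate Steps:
$g{\left(o \right)} = 1$ ($g{\left(o \right)} = \frac{2 o}{2 o} = 2 o \frac{1}{2 o} = 1$)
$y = 7773$ ($y = -9749 + 17522 = 7773$)
$G = 75$ ($G = \left(-3\right) \left(-25\right) = 75$)
$b{\left(I \right)} = I$ ($b{\left(I \right)} = 1 I = I$)
$\sqrt{b{\left(G \right)} + y} = \sqrt{75 + 7773} = \sqrt{7848} = 6 \sqrt{218}$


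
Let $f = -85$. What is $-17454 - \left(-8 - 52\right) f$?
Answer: $-22554$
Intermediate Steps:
$-17454 - \left(-8 - 52\right) f = -17454 - \left(-8 - 52\right) \left(-85\right) = -17454 - \left(-60\right) \left(-85\right) = -17454 - 5100 = -22554$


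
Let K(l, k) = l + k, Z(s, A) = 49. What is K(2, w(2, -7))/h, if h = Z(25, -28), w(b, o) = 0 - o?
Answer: 9/49 ≈ 0.18367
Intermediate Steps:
w(b, o) = -o
h = 49
K(l, k) = k + l
K(2, w(2, -7))/h = (-1*(-7) + 2)/49 = (7 + 2)*(1/49) = 9*(1/49) = 9/49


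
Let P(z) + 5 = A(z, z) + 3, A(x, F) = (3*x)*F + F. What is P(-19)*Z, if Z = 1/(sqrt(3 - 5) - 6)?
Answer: -3186/19 - 531*I*sqrt(2)/19 ≈ -167.68 - 39.524*I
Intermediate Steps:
A(x, F) = F + 3*F*x (A(x, F) = 3*F*x + F = F + 3*F*x)
P(z) = -2 + z*(1 + 3*z) (P(z) = -5 + (z*(1 + 3*z) + 3) = -5 + (3 + z*(1 + 3*z)) = -2 + z*(1 + 3*z))
Z = 1/(-6 + I*sqrt(2)) (Z = 1/(sqrt(-2) - 6) = 1/(I*sqrt(2) - 6) = 1/(-6 + I*sqrt(2)) ≈ -0.15789 - 0.037216*I)
P(-19)*Z = (-2 - 19*(1 + 3*(-19)))*(-3/19 - I*sqrt(2)/38) = (-2 - 19*(1 - 57))*(-3/19 - I*sqrt(2)/38) = (-2 - 19*(-56))*(-3/19 - I*sqrt(2)/38) = (-2 + 1064)*(-3/19 - I*sqrt(2)/38) = 1062*(-3/19 - I*sqrt(2)/38) = -3186/19 - 531*I*sqrt(2)/19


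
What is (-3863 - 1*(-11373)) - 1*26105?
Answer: -18595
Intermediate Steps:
(-3863 - 1*(-11373)) - 1*26105 = (-3863 + 11373) - 26105 = 7510 - 26105 = -18595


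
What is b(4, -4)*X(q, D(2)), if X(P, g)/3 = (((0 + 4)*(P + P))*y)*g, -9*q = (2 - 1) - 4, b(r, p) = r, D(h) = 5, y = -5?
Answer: -800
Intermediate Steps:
q = ⅓ (q = -((2 - 1) - 4)/9 = -(1 - 4)/9 = -⅑*(-3) = ⅓ ≈ 0.33333)
X(P, g) = -120*P*g (X(P, g) = 3*((((0 + 4)*(P + P))*(-5))*g) = 3*(((4*(2*P))*(-5))*g) = 3*(((8*P)*(-5))*g) = 3*((-40*P)*g) = 3*(-40*P*g) = -120*P*g)
b(4, -4)*X(q, D(2)) = 4*(-120*⅓*5) = 4*(-200) = -800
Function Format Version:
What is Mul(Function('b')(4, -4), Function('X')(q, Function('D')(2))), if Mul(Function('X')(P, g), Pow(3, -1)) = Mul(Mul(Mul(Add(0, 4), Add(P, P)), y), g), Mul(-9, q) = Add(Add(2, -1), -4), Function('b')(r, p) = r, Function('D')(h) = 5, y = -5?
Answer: -800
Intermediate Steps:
q = Rational(1, 3) (q = Mul(Rational(-1, 9), Add(Add(2, -1), -4)) = Mul(Rational(-1, 9), Add(1, -4)) = Mul(Rational(-1, 9), -3) = Rational(1, 3) ≈ 0.33333)
Function('X')(P, g) = Mul(-120, P, g) (Function('X')(P, g) = Mul(3, Mul(Mul(Mul(Add(0, 4), Add(P, P)), -5), g)) = Mul(3, Mul(Mul(Mul(4, Mul(2, P)), -5), g)) = Mul(3, Mul(Mul(Mul(8, P), -5), g)) = Mul(3, Mul(Mul(-40, P), g)) = Mul(3, Mul(-40, P, g)) = Mul(-120, P, g))
Mul(Function('b')(4, -4), Function('X')(q, Function('D')(2))) = Mul(4, Mul(-120, Rational(1, 3), 5)) = Mul(4, -200) = -800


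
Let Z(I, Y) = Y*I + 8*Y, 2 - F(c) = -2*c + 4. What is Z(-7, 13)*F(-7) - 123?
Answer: -331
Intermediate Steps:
F(c) = -2 + 2*c (F(c) = 2 - (-2*c + 4) = 2 - (4 - 2*c) = 2 + (-4 + 2*c) = -2 + 2*c)
Z(I, Y) = 8*Y + I*Y (Z(I, Y) = I*Y + 8*Y = 8*Y + I*Y)
Z(-7, 13)*F(-7) - 123 = (13*(8 - 7))*(-2 + 2*(-7)) - 123 = (13*1)*(-2 - 14) - 123 = 13*(-16) - 123 = -208 - 123 = -331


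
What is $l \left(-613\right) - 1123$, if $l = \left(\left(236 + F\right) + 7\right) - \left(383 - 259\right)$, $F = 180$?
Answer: $-184410$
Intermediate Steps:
$l = 299$ ($l = \left(\left(236 + 180\right) + 7\right) - \left(383 - 259\right) = \left(416 + 7\right) - 124 = 423 - 124 = 299$)
$l \left(-613\right) - 1123 = 299 \left(-613\right) - 1123 = -183287 - 1123 = -184410$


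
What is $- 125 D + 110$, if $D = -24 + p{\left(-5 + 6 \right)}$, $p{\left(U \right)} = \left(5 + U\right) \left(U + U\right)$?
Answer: $1610$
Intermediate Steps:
$p{\left(U \right)} = 2 U \left(5 + U\right)$ ($p{\left(U \right)} = \left(5 + U\right) 2 U = 2 U \left(5 + U\right)$)
$D = -12$ ($D = -24 + 2 \left(-5 + 6\right) \left(5 + \left(-5 + 6\right)\right) = -24 + 2 \cdot 1 \left(5 + 1\right) = -24 + 2 \cdot 1 \cdot 6 = -24 + 12 = -12$)
$- 125 D + 110 = \left(-125\right) \left(-12\right) + 110 = 1500 + 110 = 1610$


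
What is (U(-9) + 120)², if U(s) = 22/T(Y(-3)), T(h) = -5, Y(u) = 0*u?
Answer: 334084/25 ≈ 13363.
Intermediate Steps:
Y(u) = 0
U(s) = -22/5 (U(s) = 22/(-5) = 22*(-⅕) = -22/5)
(U(-9) + 120)² = (-22/5 + 120)² = (578/5)² = 334084/25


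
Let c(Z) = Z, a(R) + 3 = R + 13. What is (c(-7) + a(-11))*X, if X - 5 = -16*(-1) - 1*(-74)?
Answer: -760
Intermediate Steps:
a(R) = 10 + R (a(R) = -3 + (R + 13) = -3 + (13 + R) = 10 + R)
X = 95 (X = 5 + (-16*(-1) - 1*(-74)) = 5 + (16 + 74) = 5 + 90 = 95)
(c(-7) + a(-11))*X = (-7 + (10 - 11))*95 = (-7 - 1)*95 = -8*95 = -760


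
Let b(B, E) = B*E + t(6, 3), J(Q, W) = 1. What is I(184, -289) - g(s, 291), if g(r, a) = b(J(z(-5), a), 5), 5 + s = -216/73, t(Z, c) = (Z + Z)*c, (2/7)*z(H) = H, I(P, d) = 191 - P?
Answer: -34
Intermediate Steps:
z(H) = 7*H/2
t(Z, c) = 2*Z*c (t(Z, c) = (2*Z)*c = 2*Z*c)
b(B, E) = 36 + B*E (b(B, E) = B*E + 2*6*3 = B*E + 36 = 36 + B*E)
s = -581/73 (s = -5 - 216/73 = -581/73 ≈ -7.9589)
g(r, a) = 41 (g(r, a) = 36 + 1*5 = 36 + 5 = 41)
I(184, -289) - g(s, 291) = (191 - 1*184) - 1*41 = (191 - 184) - 41 = 7 - 41 = -34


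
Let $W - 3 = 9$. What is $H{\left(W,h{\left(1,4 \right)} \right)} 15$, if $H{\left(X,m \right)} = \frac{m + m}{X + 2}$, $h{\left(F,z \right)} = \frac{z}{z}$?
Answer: $\frac{15}{7} \approx 2.1429$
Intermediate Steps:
$W = 12$ ($W = 3 + 9 = 12$)
$h{\left(F,z \right)} = 1$
$H{\left(X,m \right)} = \frac{2 m}{2 + X}$
$H{\left(W,h{\left(1,4 \right)} \right)} 15 = 2 \cdot 1 \frac{1}{2 + 12} \cdot 15 = 2 \cdot 1 \cdot \frac{1}{14} \cdot 15 = \frac{1}{7} \cdot 15 = \frac{15}{7}$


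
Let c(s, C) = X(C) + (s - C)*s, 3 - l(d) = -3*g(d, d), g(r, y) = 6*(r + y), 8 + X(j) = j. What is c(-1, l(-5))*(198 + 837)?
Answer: -373635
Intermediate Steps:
X(j) = -8 + j
g(r, y) = 6*r + 6*y
l(d) = 3 + 36*d (l(d) = 3 - (-3)*(6*d + 6*d) = 3 - (-3)*12*d = 3 - (-36)*d = 3 + 36*d)
c(s, C) = -8 + C + s*(s - C) (c(s, C) = (-8 + C) + (s - C)*s = (-8 + C) + s*(s - C) = -8 + C + s*(s - C))
c(-1, l(-5))*(198 + 837) = (-8 + (3 + 36*(-5)) + (-1)² - 1*(3 + 36*(-5))*(-1))*(198 + 837) = (-8 + (3 - 180) + 1 - 1*(3 - 180)*(-1))*1035 = (-8 - 177 + 1 - 1*(-177)*(-1))*1035 = (-8 - 177 + 1 - 177)*1035 = -361*1035 = -373635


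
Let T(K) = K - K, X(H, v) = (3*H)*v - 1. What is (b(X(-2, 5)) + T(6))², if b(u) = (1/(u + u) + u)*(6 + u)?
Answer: 2311205625/3844 ≈ 6.0125e+5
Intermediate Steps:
X(H, v) = -1 + 3*H*v (X(H, v) = 3*H*v - 1 = -1 + 3*H*v)
T(K) = 0
b(u) = (6 + u)*(u + 1/(2*u)) (b(u) = (1/(2*u) + u)*(6 + u) = (u + 1/(2*u))*(6 + u) = (6 + u)*(u + 1/(2*u)))
(b(X(-2, 5)) + T(6))² = ((½ + (-1 + 3*(-2)*5)² + 3/(-1 + 3*(-2)*5) + 6*(-1 + 3*(-2)*5)) + 0)² = ((½ + (-1 - 30)² + 3/(-1 - 30) + 6*(-1 - 30)) + 0)² = ((½ + (-31)² + 3/(-31) + 6*(-31)) + 0)² = ((½ + 961 + 3*(-1/31) - 186) + 0)² = ((½ + 961 - 3/31 - 186) + 0)² = (48075/62 + 0)² = (48075/62)² = 2311205625/3844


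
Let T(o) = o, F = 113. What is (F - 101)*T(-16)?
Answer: -192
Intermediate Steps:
(F - 101)*T(-16) = (113 - 101)*(-16) = 12*(-16) = -192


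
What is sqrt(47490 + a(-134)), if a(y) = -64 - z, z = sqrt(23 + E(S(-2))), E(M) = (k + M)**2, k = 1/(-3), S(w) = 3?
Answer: sqrt(426834 - 3*sqrt(271))/3 ≈ 217.76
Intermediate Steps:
k = -1/3 ≈ -0.33333
E(M) = (-1/3 + M)**2
z = sqrt(271)/3 (z = sqrt(23 + (-1 + 3*3)**2/9) = sqrt(23 + (-1 + 9)**2/9) = sqrt(23 + (1/9)*8**2) = sqrt(23 + (1/9)*64) = sqrt(23 + 64/9) = sqrt(271/9) = sqrt(271)/3 ≈ 5.4874)
a(y) = -64 - sqrt(271)/3
sqrt(47490 + a(-134)) = sqrt(47490 + (-64 - sqrt(271)/3)) = sqrt(47426 - sqrt(271)/3)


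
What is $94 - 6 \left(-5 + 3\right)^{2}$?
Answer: $70$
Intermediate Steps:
$94 - 6 \left(-5 + 3\right)^{2} = 94 - 6 \left(-2\right)^{2} = 94 - 24 = 70$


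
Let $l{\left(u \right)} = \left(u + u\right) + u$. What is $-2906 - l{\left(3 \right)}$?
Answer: $-2915$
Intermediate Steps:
$l{\left(u \right)} = 3 u$ ($l{\left(u \right)} = 2 u + u = 3 u$)
$-2906 - l{\left(3 \right)} = -2906 - 3 \cdot 3 = -2906 - 9 = -2915$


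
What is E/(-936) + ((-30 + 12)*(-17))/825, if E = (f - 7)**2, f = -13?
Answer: -1816/32175 ≈ -0.056441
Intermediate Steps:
E = 400 (E = (-13 - 7)**2 = (-20)**2 = 400)
E/(-936) + ((-30 + 12)*(-17))/825 = 400/(-936) + ((-30 + 12)*(-17))/825 = 400*(-1/936) - 18*(-17)*(1/825) = -50/117 + 306*(1/825) = -50/117 + 102/275 = -1816/32175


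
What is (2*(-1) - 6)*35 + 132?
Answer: -148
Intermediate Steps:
(2*(-1) - 6)*35 + 132 = (-2 - 6)*35 + 132 = -8*35 + 132 = -280 + 132 = -148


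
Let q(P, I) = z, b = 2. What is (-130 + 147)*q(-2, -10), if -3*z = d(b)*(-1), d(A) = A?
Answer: 34/3 ≈ 11.333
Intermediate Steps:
z = ⅔ (z = -2*(-1)/3 = -⅓*(-2) = ⅔ ≈ 0.66667)
q(P, I) = ⅔
(-130 + 147)*q(-2, -10) = (-130 + 147)*(⅔) = 17*(⅔) = 34/3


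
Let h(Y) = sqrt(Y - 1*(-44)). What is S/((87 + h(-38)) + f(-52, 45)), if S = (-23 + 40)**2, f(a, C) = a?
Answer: 10115/1219 - 289*sqrt(6)/1219 ≈ 7.7171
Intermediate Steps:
h(Y) = sqrt(44 + Y) (h(Y) = sqrt(Y + 44) = sqrt(44 + Y))
S = 289 (S = 17**2 = 289)
S/((87 + h(-38)) + f(-52, 45)) = 289/((87 + sqrt(44 - 38)) - 52) = 289/((87 + sqrt(6)) - 52) = 289/(35 + sqrt(6))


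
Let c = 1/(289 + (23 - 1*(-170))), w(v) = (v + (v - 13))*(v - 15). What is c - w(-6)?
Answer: -253049/482 ≈ -525.00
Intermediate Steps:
w(v) = (-15 + v)*(-13 + 2*v) (w(v) = (v + (-13 + v))*(-15 + v) = (-13 + 2*v)*(-15 + v) = (-15 + v)*(-13 + 2*v))
c = 1/482 (c = 1/(289 + (23 + 170)) = 1/(289 + 193) = 1/482 ≈ 0.0020747)
c - w(-6) = 1/482 - (195 - 43*(-6) + 2*(-6)²) = 1/482 - (195 + 258 + 2*36) = 1/482 - (195 + 258 + 72) = 1/482 - 1*525 = 1/482 - 525 = -253049/482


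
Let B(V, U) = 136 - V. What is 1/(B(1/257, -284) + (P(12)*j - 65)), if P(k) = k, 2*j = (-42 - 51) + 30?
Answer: -257/78900 ≈ -0.0032573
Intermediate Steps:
j = -63/2 (j = ((-42 - 51) + 30)/2 = (-93 + 30)/2 = (½)*(-63) = -63/2 ≈ -31.500)
1/(B(1/257, -284) + (P(12)*j - 65)) = 1/((136 - 1/257) + (12*(-63/2) - 65)) = 1/((136 - 1*1/257) + (-378 - 65)) = 1/((136 - 1/257) - 443) = 1/(34951/257 - 443) = 1/(-78900/257) = -257/78900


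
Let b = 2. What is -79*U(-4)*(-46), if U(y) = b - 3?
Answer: -3634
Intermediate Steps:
U(y) = -1 (U(y) = 2 - 3 = -1)
-79*U(-4)*(-46) = -(-79)*(-46) = -79*46 = -3634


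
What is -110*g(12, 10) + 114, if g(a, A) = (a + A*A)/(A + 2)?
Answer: -2738/3 ≈ -912.67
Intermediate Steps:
g(a, A) = (a + A²)/(2 + A)
-110*g(12, 10) + 114 = -110*(12 + 10²)/(2 + 10) + 114 = -110*(12 + 100)/12 + 114 = -55*112/6 + 114 = -110*28/3 + 114 = -3080/3 + 114 = -2738/3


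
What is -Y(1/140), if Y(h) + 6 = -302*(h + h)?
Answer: 361/35 ≈ 10.314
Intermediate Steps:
Y(h) = -6 - 604*h (Y(h) = -6 - 302*(h + h) = -6 - 604*h)
-Y(1/140) = -(-6 - 604/140) = -(-6 - 604*1/140) = -(-6 - 151/35) = -1*(-361/35) = 361/35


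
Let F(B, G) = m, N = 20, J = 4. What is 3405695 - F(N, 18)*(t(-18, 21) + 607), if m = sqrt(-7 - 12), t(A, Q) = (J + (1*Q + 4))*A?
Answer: 3405695 - 85*I*sqrt(19) ≈ 3.4057e+6 - 370.51*I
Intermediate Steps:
t(A, Q) = A*(8 + Q) (t(A, Q) = (4 + (1*Q + 4))*A = (4 + (Q + 4))*A = (4 + (4 + Q))*A = (8 + Q)*A = A*(8 + Q))
m = I*sqrt(19) (m = sqrt(-19) = I*sqrt(19) ≈ 4.3589*I)
F(B, G) = I*sqrt(19)
3405695 - F(N, 18)*(t(-18, 21) + 607) = 3405695 - I*sqrt(19)*(-18*(8 + 21) + 607) = 3405695 - I*sqrt(19)*(-18*29 + 607) = 3405695 - I*sqrt(19)*(-522 + 607) = 3405695 - I*sqrt(19)*85 = 3405695 - 85*I*sqrt(19)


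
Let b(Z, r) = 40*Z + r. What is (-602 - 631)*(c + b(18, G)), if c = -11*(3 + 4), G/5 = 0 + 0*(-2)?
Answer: -792819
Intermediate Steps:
G = 0 (G = 5*(0 + 0*(-2)) = 5*(0 + 0) = 5*0 = 0)
b(Z, r) = r + 40*Z
c = -77 (c = -11*7 = -77)
(-602 - 631)*(c + b(18, G)) = (-602 - 631)*(-77 + (0 + 40*18)) = -1233*(-77 + (0 + 720)) = -1233*(-77 + 720) = -1233*643 = -792819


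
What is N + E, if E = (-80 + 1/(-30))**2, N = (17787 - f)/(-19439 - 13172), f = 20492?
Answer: 187998359911/29349900 ≈ 6405.4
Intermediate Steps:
N = 2705/32611 (N = (17787 - 1*20492)/(-19439 - 13172) = (17787 - 20492)/(-32611) = -2705*(-1/32611) = 2705/32611 ≈ 0.082947)
E = 5764801/900 (E = (-80 - 1/30)**2 = (-2401/30)**2 = 5764801/900 ≈ 6405.3)
N + E = 2705/32611 + 5764801/900 = 187998359911/29349900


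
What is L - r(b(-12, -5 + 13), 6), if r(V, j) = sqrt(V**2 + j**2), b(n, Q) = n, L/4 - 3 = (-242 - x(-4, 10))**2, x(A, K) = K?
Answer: 254028 - 6*sqrt(5) ≈ 2.5401e+5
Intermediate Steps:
L = 254028 (L = 12 + 4*(-242 - 1*10)**2 = 12 + 4*(-242 - 10)**2 = 12 + 4*(-252)**2 = 12 + 4*63504 = 12 + 254016 = 254028)
L - r(b(-12, -5 + 13), 6) = 254028 - sqrt((-12)**2 + 6**2) = 254028 - sqrt(144 + 36) = 254028 - sqrt(180) = 254028 - 6*sqrt(5)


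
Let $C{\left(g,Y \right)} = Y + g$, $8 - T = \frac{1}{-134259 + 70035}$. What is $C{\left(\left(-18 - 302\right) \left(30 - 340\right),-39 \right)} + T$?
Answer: $\frac{6369029857}{64224} \approx 99169.0$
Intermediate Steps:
$T = \frac{513793}{64224}$ ($T = 8 - \frac{1}{-134259 + 70035} = 8 - \frac{1}{-64224} = 8 - - \frac{1}{64224} = 8 + \frac{1}{64224} = \frac{513793}{64224} \approx 8.0$)
$C{\left(\left(-18 - 302\right) \left(30 - 340\right),-39 \right)} + T = \left(-39 + \left(-18 - 302\right) \left(30 - 340\right)\right) + \frac{513793}{64224} = \left(-39 - -99200\right) + \frac{513793}{64224} = \left(-39 + 99200\right) + \frac{513793}{64224} = 99161 + \frac{513793}{64224} = \frac{6369029857}{64224}$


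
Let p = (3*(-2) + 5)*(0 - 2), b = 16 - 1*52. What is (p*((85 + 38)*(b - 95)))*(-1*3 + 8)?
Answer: -161130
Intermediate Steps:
b = -36 (b = 16 - 52 = -36)
p = 2 (p = (-6 + 5)*(-2) = -1*(-2) = 2)
(p*((85 + 38)*(b - 95)))*(-1*3 + 8) = (2*((85 + 38)*(-36 - 95)))*(-1*3 + 8) = (2*(123*(-131)))*(-3 + 8) = (2*(-16113))*5 = -32226*5 = -161130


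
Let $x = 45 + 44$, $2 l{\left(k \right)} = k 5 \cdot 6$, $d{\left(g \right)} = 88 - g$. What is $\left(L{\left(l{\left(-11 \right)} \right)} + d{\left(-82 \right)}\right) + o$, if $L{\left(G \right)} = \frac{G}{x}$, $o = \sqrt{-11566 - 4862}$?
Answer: $\frac{14965}{89} + 74 i \sqrt{3} \approx 168.15 + 128.17 i$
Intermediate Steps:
$l{\left(k \right)} = 15 k$ ($l{\left(k \right)} = \frac{k 5 \cdot 6}{2} = \frac{5 k 6}{2} = \frac{30 k}{2} = 15 k$)
$x = 89$
$o = 74 i \sqrt{3}$ ($o = \sqrt{-16428} = 74 i \sqrt{3} \approx 128.17 i$)
$L{\left(G \right)} = \frac{G}{89}$
$\left(L{\left(l{\left(-11 \right)} \right)} + d{\left(-82 \right)}\right) + o = \left(\frac{15 \left(-11\right)}{89} + \left(88 - -82\right)\right) + 74 i \sqrt{3} = \left(\frac{1}{89} \left(-165\right) + \left(88 + 82\right)\right) + 74 i \sqrt{3} = \left(- \frac{165}{89} + 170\right) + 74 i \sqrt{3} = \frac{14965}{89} + 74 i \sqrt{3}$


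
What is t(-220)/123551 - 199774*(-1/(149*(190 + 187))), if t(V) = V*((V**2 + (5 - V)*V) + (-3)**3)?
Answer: 38609811094/6940230323 ≈ 5.5632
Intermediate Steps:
t(V) = V*(-27 + V**2 + V*(5 - V)) (t(V) = V*((V**2 + V*(5 - V)) - 27) = V*(-27 + V**2 + V*(5 - V)))
t(-220)/123551 - 199774*(-1/(149*(190 + 187))) = -220*(-27 + 5*(-220))/123551 - 199774*(-1/(149*(190 + 187))) = -220*(-27 - 1100)*(1/123551) - 199774/(377*(-149)) = -220*(-1127)*(1/123551) - 199774/(-56173) = 247940*(1/123551) - 199774*(-1/56173) = 247940/123551 + 199774/56173 = 38609811094/6940230323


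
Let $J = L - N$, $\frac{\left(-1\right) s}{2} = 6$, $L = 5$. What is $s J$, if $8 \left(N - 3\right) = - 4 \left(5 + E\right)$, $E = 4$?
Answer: $-78$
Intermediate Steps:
$N = - \frac{3}{2}$ ($N = 3 + \frac{\left(-4\right) \left(5 + 4\right)}{8} = 3 + \frac{\left(-4\right) 9}{8} = 3 + \frac{1}{8} \left(-36\right) = 3 - \frac{9}{2} = - \frac{3}{2} \approx -1.5$)
$s = -12$ ($s = \left(-2\right) 6 = -12$)
$J = \frac{13}{2}$ ($J = 5 - - \frac{3}{2} = 5 + \frac{3}{2} = \frac{13}{2} \approx 6.5$)
$s J = \left(-12\right) \frac{13}{2} = -78$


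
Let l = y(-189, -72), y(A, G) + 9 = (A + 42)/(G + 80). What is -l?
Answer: 219/8 ≈ 27.375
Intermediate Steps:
y(A, G) = -9 + (42 + A)/(80 + G) (y(A, G) = -9 + (A + 42)/(G + 80) = -9 + (42 + A)/(80 + G))
l = -219/8 (l = (-678 - 189 - 9*(-72))/(80 - 72) = (-678 - 189 + 648)/8 = (⅛)*(-219) = -219/8 ≈ -27.375)
-l = -1*(-219/8) = 219/8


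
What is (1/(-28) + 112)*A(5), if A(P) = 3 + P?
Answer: 6270/7 ≈ 895.71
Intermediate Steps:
(1/(-28) + 112)*A(5) = (1/(-28) + 112)*(3 + 5) = (-1/28 + 112)*8 = (3135/28)*8 = 6270/7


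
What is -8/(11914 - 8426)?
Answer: -1/436 ≈ -0.0022936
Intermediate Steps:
-8/(11914 - 8426) = -8/3488 = (1/3488)*(-8) = -1/436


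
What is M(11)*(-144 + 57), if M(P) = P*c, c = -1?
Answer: 957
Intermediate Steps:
M(P) = -P (M(P) = P*(-1) = -P)
M(11)*(-144 + 57) = (-1*11)*(-144 + 57) = -11*(-87) = 957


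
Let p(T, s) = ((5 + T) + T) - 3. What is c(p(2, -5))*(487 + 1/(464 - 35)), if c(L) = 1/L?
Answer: 104462/1287 ≈ 81.167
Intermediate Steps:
p(T, s) = 2 + 2*T (p(T, s) = (5 + 2*T) - 3 = 2 + 2*T)
c(p(2, -5))*(487 + 1/(464 - 35)) = (487 + 1/(464 - 35))/(2 + 2*2) = (487 + 1/429)/(2 + 4) = (487 + 1/429)/6 = (⅙)*(208924/429) = 104462/1287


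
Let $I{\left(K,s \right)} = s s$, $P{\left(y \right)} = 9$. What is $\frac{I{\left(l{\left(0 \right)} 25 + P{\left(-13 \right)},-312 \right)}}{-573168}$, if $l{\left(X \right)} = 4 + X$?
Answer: $- \frac{2028}{11941} \approx -0.16984$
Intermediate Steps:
$I{\left(K,s \right)} = s^{2}$
$\frac{I{\left(l{\left(0 \right)} 25 + P{\left(-13 \right)},-312 \right)}}{-573168} = \frac{\left(-312\right)^{2}}{-573168} = 97344 \left(- \frac{1}{573168}\right) = - \frac{2028}{11941}$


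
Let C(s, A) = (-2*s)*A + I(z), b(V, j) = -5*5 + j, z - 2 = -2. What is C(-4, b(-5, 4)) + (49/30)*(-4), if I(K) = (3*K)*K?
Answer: -2618/15 ≈ -174.53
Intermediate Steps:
z = 0 (z = 2 - 2 = 0)
b(V, j) = -25 + j
I(K) = 3*K²
C(s, A) = -2*A*s (C(s, A) = (-2*s)*A + 3*0² = -2*A*s + 3*0 = -2*A*s + 0 = -2*A*s)
C(-4, b(-5, 4)) + (49/30)*(-4) = -2*(-25 + 4)*(-4) + (49/30)*(-4) = -2*(-21)*(-4) + (49*(1/30))*(-4) = -168 + (49/30)*(-4) = -168 - 98/15 = -2618/15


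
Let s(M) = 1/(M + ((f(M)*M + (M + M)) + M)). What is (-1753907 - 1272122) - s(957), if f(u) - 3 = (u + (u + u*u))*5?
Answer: -13288814384580967/4391502654 ≈ -3.0260e+6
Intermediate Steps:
f(u) = 3 + 5*u**2 + 10*u (f(u) = 3 + (u + (u + u*u))*5 = 3 + (u + (u + u**2))*5 = 3 + (u**2 + 2*u)*5 = 3 + (5*u**2 + 10*u) = 3 + 5*u**2 + 10*u)
s(M) = 1/(4*M + M*(3 + 5*M**2 + 10*M)) (s(M) = 1/(M + (((3 + 5*M**2 + 10*M)*M + (M + M)) + M)) = 1/(M + ((M*(3 + 5*M**2 + 10*M) + 2*M) + M)) = 1/(M + ((2*M + M*(3 + 5*M**2 + 10*M)) + M)) = 1/(M + (3*M + M*(3 + 5*M**2 + 10*M))) = 1/(4*M + M*(3 + 5*M**2 + 10*M)))
(-1753907 - 1272122) - s(957) = (-1753907 - 1272122) - 1/(957*(7 + 5*957**2 + 10*957)) = -3026029 - 1/(957*(7 + 5*915849 + 9570)) = -3026029 - 1/(957*(7 + 4579245 + 9570)) = -3026029 - 1/(957*4588822) = -3026029 - 1*1/4391502654 = -3026029 - 1/4391502654 = -13288814384580967/4391502654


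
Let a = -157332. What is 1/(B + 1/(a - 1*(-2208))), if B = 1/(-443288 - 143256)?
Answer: -22746762864/185417 ≈ -1.2268e+5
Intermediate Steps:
B = -1/586544 (B = 1/(-586544) = -1/586544 ≈ -1.7049e-6)
1/(B + 1/(a - 1*(-2208))) = 1/(-1/586544 + 1/(-157332 - 1*(-2208))) = 1/(-1/586544 + 1/(-157332 + 2208)) = 1/(-1/586544 + 1/(-155124)) = 1/(-1/586544 - 1/155124) = 1/(-185417/22746762864) = -22746762864/185417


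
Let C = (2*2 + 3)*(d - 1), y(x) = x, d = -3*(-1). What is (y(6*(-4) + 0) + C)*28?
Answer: -280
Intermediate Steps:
d = 3
C = 14 (C = (2*2 + 3)*(3 - 1) = (4 + 3)*2 = 7*2 = 14)
(y(6*(-4) + 0) + C)*28 = ((6*(-4) + 0) + 14)*28 = ((-24 + 0) + 14)*28 = (-24 + 14)*28 = -10*28 = -280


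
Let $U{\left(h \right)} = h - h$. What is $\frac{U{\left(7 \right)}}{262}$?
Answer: $0$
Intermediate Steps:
$U{\left(h \right)} = 0$
$\frac{U{\left(7 \right)}}{262} = \frac{0}{262} = 0 \cdot \frac{1}{262} = 0$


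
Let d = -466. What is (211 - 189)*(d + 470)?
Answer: 88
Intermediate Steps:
(211 - 189)*(d + 470) = (211 - 189)*(-466 + 470) = 22*4 = 88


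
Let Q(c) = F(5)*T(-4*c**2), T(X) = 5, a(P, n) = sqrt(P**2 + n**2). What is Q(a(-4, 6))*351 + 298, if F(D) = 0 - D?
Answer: -8477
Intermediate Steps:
F(D) = -D
Q(c) = -25 (Q(c) = -1*5*5 = -5*5 = -25)
Q(a(-4, 6))*351 + 298 = -25*351 + 298 = -8775 + 298 = -8477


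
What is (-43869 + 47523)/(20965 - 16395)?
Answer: 1827/2285 ≈ 0.79956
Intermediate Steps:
(-43869 + 47523)/(20965 - 16395) = 3654/4570 = 3654*(1/4570) = 1827/2285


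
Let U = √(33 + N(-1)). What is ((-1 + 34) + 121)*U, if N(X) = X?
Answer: 616*√2 ≈ 871.16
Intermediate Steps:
U = 4*√2 (U = √(33 - 1) = √32 = 4*√2 ≈ 5.6569)
((-1 + 34) + 121)*U = ((-1 + 34) + 121)*(4*√2) = (33 + 121)*(4*√2) = 154*(4*√2) = 616*√2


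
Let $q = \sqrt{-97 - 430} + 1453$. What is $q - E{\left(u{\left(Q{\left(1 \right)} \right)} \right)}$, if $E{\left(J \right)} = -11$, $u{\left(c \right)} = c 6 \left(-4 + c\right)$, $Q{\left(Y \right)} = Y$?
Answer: $1464 + i \sqrt{527} \approx 1464.0 + 22.956 i$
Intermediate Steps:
$u{\left(c \right)} = 6 c \left(-4 + c\right)$
$q = 1453 + i \sqrt{527}$ ($q = \sqrt{-527} + 1453 = i \sqrt{527} + 1453 = 1453 + i \sqrt{527} \approx 1453.0 + 22.956 i$)
$q - E{\left(u{\left(Q{\left(1 \right)} \right)} \right)} = \left(1453 + i \sqrt{527}\right) - -11 = \left(1453 + i \sqrt{527}\right) + 11 = 1464 + i \sqrt{527}$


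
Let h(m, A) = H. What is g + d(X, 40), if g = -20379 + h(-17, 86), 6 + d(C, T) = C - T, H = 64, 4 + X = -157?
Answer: -20522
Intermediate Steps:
X = -161 (X = -4 - 157 = -161)
d(C, T) = -6 + C - T (d(C, T) = -6 + (C - T) = -6 + C - T)
h(m, A) = 64
g = -20315 (g = -20379 + 64 = -20315)
g + d(X, 40) = -20315 + (-6 - 161 - 1*40) = -20315 + (-6 - 161 - 40) = -20315 - 207 = -20522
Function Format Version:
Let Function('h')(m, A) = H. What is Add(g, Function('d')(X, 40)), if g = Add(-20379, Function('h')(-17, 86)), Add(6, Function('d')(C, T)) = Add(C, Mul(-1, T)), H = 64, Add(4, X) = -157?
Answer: -20522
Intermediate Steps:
X = -161 (X = Add(-4, -157) = -161)
Function('d')(C, T) = Add(-6, C, Mul(-1, T)) (Function('d')(C, T) = Add(-6, Add(C, Mul(-1, T))) = Add(-6, C, Mul(-1, T)))
Function('h')(m, A) = 64
g = -20315 (g = Add(-20379, 64) = -20315)
Add(g, Function('d')(X, 40)) = Add(-20315, Add(-6, -161, Mul(-1, 40))) = Add(-20315, Add(-6, -161, -40)) = Add(-20315, -207) = -20522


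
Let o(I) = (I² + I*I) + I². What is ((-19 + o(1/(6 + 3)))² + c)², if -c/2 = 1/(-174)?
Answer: 57796774651561/446941881 ≈ 1.2932e+5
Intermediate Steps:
o(I) = 3*I² (o(I) = (I² + I²) + I² = 2*I² + I² = 3*I²)
c = 1/87 (c = -2/(-174) = -2*(-1/174) = 1/87 ≈ 0.011494)
((-19 + o(1/(6 + 3)))² + c)² = ((-19 + 3*(1/(6 + 3))²)² + 1/87)² = ((-19 + 3*(1/9)²)² + 1/87)² = ((-19 + 3*(⅑)²)² + 1/87)² = ((-19 + 3*(1/81))² + 1/87)² = ((-19 + 1/27)² + 1/87)² = ((-512/27)² + 1/87)² = (262144/729 + 1/87)² = (7602419/21141)² = 57796774651561/446941881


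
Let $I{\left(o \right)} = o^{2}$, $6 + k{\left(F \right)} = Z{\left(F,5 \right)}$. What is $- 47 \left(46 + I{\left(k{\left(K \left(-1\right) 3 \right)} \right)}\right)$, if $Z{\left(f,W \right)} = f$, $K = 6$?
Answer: $-29234$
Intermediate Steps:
$k{\left(F \right)} = -6 + F$
$- 47 \left(46 + I{\left(k{\left(K \left(-1\right) 3 \right)} \right)}\right) = - 47 \left(46 + \left(-6 + 6 \left(-1\right) 3\right)^{2}\right) = - 47 \left(46 + \left(-6 - 18\right)^{2}\right) = - 47 \left(46 + \left(-24\right)^{2}\right) = - 47 \left(46 + 576\right) = \left(-47\right) 622 = -29234$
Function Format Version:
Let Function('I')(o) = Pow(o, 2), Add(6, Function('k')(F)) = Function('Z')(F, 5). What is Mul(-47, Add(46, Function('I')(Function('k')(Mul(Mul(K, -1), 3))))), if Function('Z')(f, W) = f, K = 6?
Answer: -29234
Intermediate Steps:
Function('k')(F) = Add(-6, F)
Mul(-47, Add(46, Function('I')(Function('k')(Mul(Mul(K, -1), 3))))) = Mul(-47, Add(46, Pow(Add(-6, Mul(Mul(6, -1), 3)), 2))) = Mul(-47, Add(46, Pow(Add(-6, Mul(-6, 3)), 2))) = Mul(-47, Add(46, Pow(Add(-6, -18), 2))) = Mul(-47, Add(46, Pow(-24, 2))) = Mul(-47, Add(46, 576)) = Mul(-47, 622) = -29234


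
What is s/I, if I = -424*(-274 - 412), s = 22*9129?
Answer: 100419/145432 ≈ 0.69049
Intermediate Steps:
s = 200838
I = 290864 (I = -424*(-686) = 290864)
s/I = 200838/290864 = 200838*(1/290864) = 100419/145432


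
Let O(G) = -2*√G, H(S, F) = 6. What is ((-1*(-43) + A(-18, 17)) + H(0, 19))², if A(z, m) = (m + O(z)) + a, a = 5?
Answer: 4969 - 852*I*√2 ≈ 4969.0 - 1204.9*I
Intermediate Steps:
A(z, m) = 5 + m - 2*√z (A(z, m) = (m - 2*√z) + 5 = 5 + m - 2*√z)
((-1*(-43) + A(-18, 17)) + H(0, 19))² = ((-1*(-43) + (5 + 17 - 6*I*√2)) + 6)² = ((43 + (5 + 17 - 6*I*√2)) + 6)² = ((43 + (22 - 6*I*√2)) + 6)² = ((65 - 6*I*√2) + 6)² = (71 - 6*I*√2)²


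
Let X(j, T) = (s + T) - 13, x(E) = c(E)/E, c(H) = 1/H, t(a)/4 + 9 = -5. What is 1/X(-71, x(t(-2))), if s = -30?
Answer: -3136/134847 ≈ -0.023256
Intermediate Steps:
t(a) = -56 (t(a) = -36 + 4*(-5) = -36 - 20 = -56)
x(E) = E**(-2) (x(E) = 1/(E*E) = E**(-2))
X(j, T) = -43 + T (X(j, T) = (-30 + T) - 13 = -43 + T)
1/X(-71, x(t(-2))) = 1/(-43 + (-56)**(-2)) = 1/(-43 + 1/3136) = 1/(-134847/3136) = -3136/134847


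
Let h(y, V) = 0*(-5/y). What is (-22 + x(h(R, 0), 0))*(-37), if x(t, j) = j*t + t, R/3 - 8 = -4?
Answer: 814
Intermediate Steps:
R = 12 (R = 24 + 3*(-4) = 24 - 12 = 12)
h(y, V) = 0
x(t, j) = t + j*t
(-22 + x(h(R, 0), 0))*(-37) = (-22 + 0*(1 + 0))*(-37) = (-22 + 0*1)*(-37) = (-22 + 0)*(-37) = -22*(-37) = 814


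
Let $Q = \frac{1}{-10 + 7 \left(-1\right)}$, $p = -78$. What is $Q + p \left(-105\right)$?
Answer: $\frac{139229}{17} \approx 8189.9$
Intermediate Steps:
$Q = - \frac{1}{17}$ ($Q = \frac{1}{-10 - 7} = \frac{1}{-17} = - \frac{1}{17} \approx -0.058824$)
$Q + p \left(-105\right) = - \frac{1}{17} - -8190 = - \frac{1}{17} + 8190 = \frac{139229}{17}$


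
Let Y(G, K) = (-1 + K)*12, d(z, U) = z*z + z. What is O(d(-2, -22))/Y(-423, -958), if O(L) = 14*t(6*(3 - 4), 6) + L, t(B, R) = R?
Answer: -43/5754 ≈ -0.0074731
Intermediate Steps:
d(z, U) = z + z**2 (d(z, U) = z**2 + z = z + z**2)
Y(G, K) = -12 + 12*K
O(L) = 84 + L (O(L) = 14*6 + L = 84 + L)
O(d(-2, -22))/Y(-423, -958) = (84 - 2*(1 - 2))/(-12 + 12*(-958)) = (84 - 2*(-1))/(-12 - 11496) = (84 + 2)/(-11508) = 86*(-1/11508) = -43/5754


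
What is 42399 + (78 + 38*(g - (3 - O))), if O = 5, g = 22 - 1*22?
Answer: 42553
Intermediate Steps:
g = 0 (g = 22 - 22 = 0)
42399 + (78 + 38*(g - (3 - O))) = 42399 + (78 + 38*(0 - (3 - 1*5))) = 42399 + (78 + 38*(0 - (3 - 5))) = 42399 + (78 + 38*(0 - 1*(-2))) = 42399 + (78 + 38*(0 + 2)) = 42399 + (78 + 38*2) = 42399 + (78 + 76) = 42399 + 154 = 42553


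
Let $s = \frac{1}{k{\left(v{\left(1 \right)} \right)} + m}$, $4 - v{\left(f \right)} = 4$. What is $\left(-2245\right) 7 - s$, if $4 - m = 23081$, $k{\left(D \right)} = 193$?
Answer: $- \frac{359622059}{22884} \approx -15715.0$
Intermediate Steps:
$v{\left(f \right)} = 0$ ($v{\left(f \right)} = 4 - 4 = 0$)
$m = -23077$ ($m = 4 - 23081 = -23077$)
$s = - \frac{1}{22884}$ ($s = \frac{1}{193 - 23077} = \frac{1}{-22884} = - \frac{1}{22884} \approx -4.3699 \cdot 10^{-5}$)
$\left(-2245\right) 7 - s = \left(-2245\right) 7 - - \frac{1}{22884} = -15715 + \frac{1}{22884} = - \frac{359622059}{22884}$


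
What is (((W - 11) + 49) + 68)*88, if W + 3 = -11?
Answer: 8096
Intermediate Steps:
W = -14 (W = -3 - 11 = -14)
(((W - 11) + 49) + 68)*88 = (((-14 - 11) + 49) + 68)*88 = ((-25 + 49) + 68)*88 = (24 + 68)*88 = 92*88 = 8096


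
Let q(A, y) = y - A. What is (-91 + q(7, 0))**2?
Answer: 9604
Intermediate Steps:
(-91 + q(7, 0))**2 = (-91 + (0 - 1*7))**2 = (-91 + (0 - 7))**2 = (-91 - 7)**2 = (-98)**2 = 9604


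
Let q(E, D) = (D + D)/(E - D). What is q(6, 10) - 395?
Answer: -400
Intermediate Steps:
q(E, D) = 2*D/(E - D) (q(E, D) = (2*D)/(E - D) = 2*D/(E - D))
q(6, 10) - 395 = -2*10/(10 - 1*6) - 395 = -2*10/(10 - 6) - 395 = -2*10/4 - 395 = -2*10*¼ - 395 = -5 - 395 = -400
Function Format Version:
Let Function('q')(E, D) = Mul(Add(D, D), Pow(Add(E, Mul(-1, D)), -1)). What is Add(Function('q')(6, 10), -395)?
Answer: -400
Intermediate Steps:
Function('q')(E, D) = Mul(2, D, Pow(Add(E, Mul(-1, D)), -1)) (Function('q')(E, D) = Mul(Mul(2, D), Pow(Add(E, Mul(-1, D)), -1)) = Mul(2, D, Pow(Add(E, Mul(-1, D)), -1)))
Add(Function('q')(6, 10), -395) = Add(Mul(-2, 10, Pow(Add(10, Mul(-1, 6)), -1)), -395) = Add(Mul(-2, 10, Pow(Add(10, -6), -1)), -395) = Add(Mul(-2, 10, Pow(4, -1)), -395) = Add(Mul(-2, 10, Rational(1, 4)), -395) = Add(-5, -395) = -400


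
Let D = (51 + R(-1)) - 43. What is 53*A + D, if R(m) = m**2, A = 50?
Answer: 2659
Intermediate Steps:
D = 9 (D = (51 + (-1)**2) - 43 = (51 + 1) - 43 = 52 - 43 = 9)
53*A + D = 53*50 + 9 = 2650 + 9 = 2659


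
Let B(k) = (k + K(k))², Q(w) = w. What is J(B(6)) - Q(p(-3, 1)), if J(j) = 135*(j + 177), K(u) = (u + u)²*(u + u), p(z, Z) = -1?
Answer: 405935956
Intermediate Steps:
K(u) = 8*u³ (K(u) = (2*u)²*(2*u) = (4*u²)*(2*u) = 8*u³)
B(k) = (k + 8*k³)²
J(j) = 23895 + 135*j (J(j) = 135*(177 + j) = 23895 + 135*j)
J(B(6)) - Q(p(-3, 1)) = (23895 + 135*(6²*(1 + 8*6²)²)) - 1*(-1) = (23895 + 135*(36*(1 + 8*36)²)) + 1 = (23895 + 135*(36*(1 + 288)²)) + 1 = (23895 + 135*(36*289²)) + 1 = (23895 + 135*(36*83521)) + 1 = (23895 + 135*3006756) + 1 = (23895 + 405912060) + 1 = 405935955 + 1 = 405935956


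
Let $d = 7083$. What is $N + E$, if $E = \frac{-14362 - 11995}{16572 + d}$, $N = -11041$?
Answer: $- \frac{261201212}{23655} \approx -11042.0$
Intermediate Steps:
$E = - \frac{26357}{23655}$ ($E = \frac{-14362 - 11995}{16572 + 7083} = - \frac{26357}{23655} \approx -1.1142$)
$N + E = -11041 - \frac{26357}{23655} = - \frac{261201212}{23655}$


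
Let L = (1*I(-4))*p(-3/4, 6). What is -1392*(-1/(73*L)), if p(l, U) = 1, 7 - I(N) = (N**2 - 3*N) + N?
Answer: -1392/1241 ≈ -1.1217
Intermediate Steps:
I(N) = 7 - N**2 + 2*N (I(N) = 7 - ((N**2 - 3*N) + N) = 7 - (N**2 - 2*N) = 7 + (-N**2 + 2*N) = 7 - N**2 + 2*N)
L = -17 (L = (1*(7 - 1*(-4)**2 + 2*(-4)))*1 = (1*(7 - 1*16 - 8))*1 = (1*(7 - 16 - 8))*1 = (1*(-17))*1 = -17*1 = -17)
-1392*(-1/(73*L)) = -1392/((-73*(-17))) = -1392/1241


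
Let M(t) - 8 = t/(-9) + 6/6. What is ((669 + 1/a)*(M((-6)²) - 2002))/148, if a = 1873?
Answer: -1251158443/138602 ≈ -9027.0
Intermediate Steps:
M(t) = 9 - t/9 (M(t) = 8 + (t/(-9) + 6/6) = 8 + (t*(-⅑) + 6*(⅙)) = 8 + (-t/9 + 1) = 8 + (1 - t/9) = 9 - t/9)
((669 + 1/a)*(M((-6)²) - 2002))/148 = ((669 + 1/1873)*((9 - ⅑*(-6)²) - 2002))/148 = ((669 + 1/1873)*((9 - ⅑*36) - 2002))/148 = (1253038*((9 - 4) - 2002)/1873)/148 = (1253038*(5 - 2002)/1873)/148 = ((1253038/1873)*(-1997))/148 = (1/148)*(-2502316886/1873) = -1251158443/138602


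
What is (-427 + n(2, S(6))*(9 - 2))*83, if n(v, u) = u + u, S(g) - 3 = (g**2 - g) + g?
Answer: 9877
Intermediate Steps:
S(g) = 3 + g**2 (S(g) = 3 + ((g**2 - g) + g) = 3 + g**2)
n(v, u) = 2*u
(-427 + n(2, S(6))*(9 - 2))*83 = (-427 + (2*(3 + 6**2))*(9 - 2))*83 = (-427 + (2*(3 + 36))*7)*83 = (-427 + (2*39)*7)*83 = (-427 + 78*7)*83 = (-427 + 546)*83 = 119*83 = 9877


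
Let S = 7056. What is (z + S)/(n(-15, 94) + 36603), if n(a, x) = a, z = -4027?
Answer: 3029/36588 ≈ 0.082787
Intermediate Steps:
(z + S)/(n(-15, 94) + 36603) = (-4027 + 7056)/(-15 + 36603) = 3029/36588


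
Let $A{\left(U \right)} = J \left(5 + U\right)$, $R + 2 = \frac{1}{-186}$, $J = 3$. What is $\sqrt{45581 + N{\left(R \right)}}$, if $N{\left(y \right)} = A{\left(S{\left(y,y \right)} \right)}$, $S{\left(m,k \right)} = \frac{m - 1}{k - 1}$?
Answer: $\sqrt{45599} \approx 213.54$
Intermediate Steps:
$S{\left(m,k \right)} = \frac{-1 + m}{-1 + k}$
$R = - \frac{373}{186}$ ($R = -2 + \frac{1}{-186} = -2 - \frac{1}{186} = - \frac{373}{186} \approx -2.0054$)
$A{\left(U \right)} = 15 + 3 U$ ($A{\left(U \right)} = 3 \left(5 + U\right) = 15 + 3 U$)
$N{\left(y \right)} = 18$ ($N{\left(y \right)} = 15 + 3 \frac{-1 + y}{-1 + y} = 15 + 3 \cdot 1 = 15 + 3 = 18$)
$\sqrt{45581 + N{\left(R \right)}} = \sqrt{45581 + 18} = \sqrt{45599}$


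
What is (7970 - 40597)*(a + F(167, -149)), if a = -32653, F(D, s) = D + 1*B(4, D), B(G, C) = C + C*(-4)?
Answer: 1076266849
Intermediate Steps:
B(G, C) = -3*C (B(G, C) = C - 4*C = -3*C)
F(D, s) = -2*D (F(D, s) = D + 1*(-3*D) = D - 3*D = -2*D)
(7970 - 40597)*(a + F(167, -149)) = (7970 - 40597)*(-32653 - 2*167) = -32627*(-32653 - 334) = -32627*(-32987) = 1076266849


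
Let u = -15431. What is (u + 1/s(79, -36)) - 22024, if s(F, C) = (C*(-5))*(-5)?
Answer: -33709501/900 ≈ -37455.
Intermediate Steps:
s(F, C) = 25*C (s(F, C) = -5*C*(-5) = 25*C)
(u + 1/s(79, -36)) - 22024 = (-15431 + 1/(25*(-36))) - 22024 = (-15431 + 1/(-900)) - 22024 = (-15431 - 1/900) - 22024 = -13887901/900 - 22024 = -33709501/900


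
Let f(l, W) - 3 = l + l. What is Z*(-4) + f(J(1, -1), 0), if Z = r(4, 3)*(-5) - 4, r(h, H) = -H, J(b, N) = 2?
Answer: -37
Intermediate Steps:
f(l, W) = 3 + 2*l (f(l, W) = 3 + (l + l) = 3 + 2*l)
Z = 11 (Z = -1*3*(-5) - 4 = -3*(-5) - 4 = 15 - 4 = 11)
Z*(-4) + f(J(1, -1), 0) = 11*(-4) + (3 + 2*2) = -44 + (3 + 4) = -44 + 7 = -37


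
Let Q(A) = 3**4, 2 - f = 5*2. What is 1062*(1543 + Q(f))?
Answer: 1724688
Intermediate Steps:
f = -8 (f = 2 - 5*2 = 2 - 1*10 = 2 - 10 = -8)
Q(A) = 81
1062*(1543 + Q(f)) = 1062*(1543 + 81) = 1062*1624 = 1724688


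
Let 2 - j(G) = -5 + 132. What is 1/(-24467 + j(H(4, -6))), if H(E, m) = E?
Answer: -1/24592 ≈ -4.0664e-5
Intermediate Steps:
j(G) = -125 (j(G) = 2 - (-5 + 132) = 2 - 1*127 = 2 - 127 = -125)
1/(-24467 + j(H(4, -6))) = 1/(-24467 - 125) = 1/(-24592) = -1/24592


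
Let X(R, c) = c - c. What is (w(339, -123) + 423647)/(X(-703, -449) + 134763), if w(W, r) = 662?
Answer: 424309/134763 ≈ 3.1486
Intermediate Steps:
X(R, c) = 0
(w(339, -123) + 423647)/(X(-703, -449) + 134763) = (662 + 423647)/(0 + 134763) = 424309/134763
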